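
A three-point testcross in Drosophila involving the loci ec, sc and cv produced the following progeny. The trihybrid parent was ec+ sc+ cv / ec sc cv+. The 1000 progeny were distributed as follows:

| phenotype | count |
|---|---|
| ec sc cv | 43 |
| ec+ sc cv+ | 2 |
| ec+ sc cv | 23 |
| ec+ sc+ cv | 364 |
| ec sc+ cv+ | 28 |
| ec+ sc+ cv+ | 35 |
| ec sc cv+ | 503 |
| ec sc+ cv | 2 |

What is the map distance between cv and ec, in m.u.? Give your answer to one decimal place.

8.2 m.u.

The two rarest classes, ec sc+ cv and ec+ sc cv+, are the double crossovers. Comparing them with the parentals, only the ec allele has switched, so ec is the middle locus and the order is sc – ec – cv.
Crossovers in the ec–cv interval produce the single-crossover classes ec+ sc+ cv+ and ec sc cv (35 + 43 = 78) plus the double crossovers (4).
RF(ec–cv) = (78 + 4) / 1000 = 82/1000 = 0.0820 → 8.2 m.u.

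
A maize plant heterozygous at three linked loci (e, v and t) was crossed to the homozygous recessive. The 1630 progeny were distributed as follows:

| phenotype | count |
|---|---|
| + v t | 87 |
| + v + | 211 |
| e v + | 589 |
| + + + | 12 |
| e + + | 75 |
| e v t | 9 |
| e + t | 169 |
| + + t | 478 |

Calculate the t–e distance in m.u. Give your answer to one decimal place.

The two most frequent reciprocal classes, + + t and e v +, are the parental types, so the F1 was + + t / e v +.
The two rarest classes, + + + and e v t, are the double crossovers. Comparing them with the parentals, only the t allele has switched, so t is the middle locus and the order is v – t – e.
Crossovers in the t–e interval produce the single-crossover classes e + t and + v + (169 + 211 = 380) plus the double crossovers (21).
RF(t–e) = (380 + 21) / 1630 = 401/1630 = 0.2460 → 24.6 m.u.

24.6 m.u.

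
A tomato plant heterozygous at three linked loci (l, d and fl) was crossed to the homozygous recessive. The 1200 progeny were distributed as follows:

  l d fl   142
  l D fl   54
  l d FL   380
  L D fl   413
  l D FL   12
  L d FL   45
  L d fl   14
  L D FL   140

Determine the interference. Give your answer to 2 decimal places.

0.19

The two most frequent reciprocal classes, L D fl and l d FL, are the parental types, so the F1 was L D fl / l d FL.
The two rarest classes, L d fl and l D FL, are the double crossovers. Comparing them with the parentals, only the d allele has switched, so d is the middle locus and the order is fl – d – l.
fl–d: (282 + 26)/1200 = 0.2567; d–l: (99 + 26)/1200 = 0.1042.
Expected DCO frequency = 0.2567 × 0.1042 ≈ 0.02675; observed = 26/1200 ≈ 0.02167.
Coefficient of coincidence = 0.02167/0.02675 ≈ 0.81; interference = 1 − 0.81 = 0.19.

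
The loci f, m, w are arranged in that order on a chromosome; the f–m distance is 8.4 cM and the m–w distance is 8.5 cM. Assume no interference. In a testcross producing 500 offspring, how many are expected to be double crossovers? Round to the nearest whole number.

Map distances give recombination frequencies of 0.084 and 0.085 for the two intervals.
With no interference, expected double-crossover frequency = 0.084 × 0.085 = 0.00714.
Expected number = 0.00714 × 500 = 3.57 ≈ 4.

4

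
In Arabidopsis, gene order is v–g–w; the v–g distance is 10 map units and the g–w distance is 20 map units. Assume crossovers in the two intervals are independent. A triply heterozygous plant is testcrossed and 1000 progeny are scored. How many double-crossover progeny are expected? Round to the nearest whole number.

20

Map distances give recombination frequencies of 0.100 and 0.200 for the two intervals.
With no interference, expected double-crossover frequency = 0.100 × 0.200 = 0.02000.
Expected number = 0.02000 × 1000 = 20.00 ≈ 20.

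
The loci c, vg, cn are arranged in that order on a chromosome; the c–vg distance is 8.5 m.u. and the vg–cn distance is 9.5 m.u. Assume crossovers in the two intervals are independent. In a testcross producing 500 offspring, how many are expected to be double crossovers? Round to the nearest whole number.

Map distances give recombination frequencies of 0.085 and 0.095 for the two intervals.
With no interference, expected double-crossover frequency = 0.085 × 0.095 = 0.00808.
Expected number = 0.00808 × 500 = 4.04 ≈ 4.

4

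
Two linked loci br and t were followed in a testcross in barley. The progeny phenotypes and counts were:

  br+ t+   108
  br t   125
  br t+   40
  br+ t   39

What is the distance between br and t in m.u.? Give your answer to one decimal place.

The two most frequent classes, br+ t+ (108) and br t (125), are the parental types, so the F1 was br+ t+ / br t.
The recombinant classes are br+ t and br t+: 39 + 40 = 79.
Recombination frequency = 79/312 = 0.2532 ≈ 25.3%, i.e. 25.3 m.u.

25.3 m.u.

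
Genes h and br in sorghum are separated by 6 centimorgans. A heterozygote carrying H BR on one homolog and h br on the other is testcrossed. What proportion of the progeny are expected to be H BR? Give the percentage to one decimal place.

47.0%

A map distance of 6 centimorgans corresponds to a recombination frequency of 0.060.
The F1 is H BR / h br, so H BR is a parental gamete class with expected frequency (1 − r)/2 = 0.940/2 = 0.4700.
That is 0.4700 = 47.0% of the progeny.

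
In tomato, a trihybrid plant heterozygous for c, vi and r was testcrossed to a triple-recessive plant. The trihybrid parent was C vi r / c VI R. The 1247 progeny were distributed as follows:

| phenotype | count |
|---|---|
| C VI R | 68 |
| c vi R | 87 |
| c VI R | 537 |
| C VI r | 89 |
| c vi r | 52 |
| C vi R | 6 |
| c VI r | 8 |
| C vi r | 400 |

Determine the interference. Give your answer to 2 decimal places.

0.31

The two rarest classes, C vi R and c VI r, are the double crossovers. Comparing them with the parentals, only the r allele has switched, so r is the middle locus and the order is c – r – vi.
c–r: (120 + 14)/1247 = 0.1075; r–vi: (176 + 14)/1247 = 0.1524.
Expected DCO frequency = 0.1075 × 0.1524 ≈ 0.01638; observed = 14/1247 ≈ 0.01123.
Coefficient of coincidence = 0.01123/0.01638 ≈ 0.69; interference = 1 − 0.69 = 0.31.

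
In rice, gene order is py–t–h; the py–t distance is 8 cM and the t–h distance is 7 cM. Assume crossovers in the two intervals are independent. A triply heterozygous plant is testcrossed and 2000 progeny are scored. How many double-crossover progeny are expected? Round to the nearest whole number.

Map distances give recombination frequencies of 0.080 and 0.070 for the two intervals.
With no interference, expected double-crossover frequency = 0.080 × 0.070 = 0.00560.
Expected number = 0.00560 × 2000 = 11.20 ≈ 11.

11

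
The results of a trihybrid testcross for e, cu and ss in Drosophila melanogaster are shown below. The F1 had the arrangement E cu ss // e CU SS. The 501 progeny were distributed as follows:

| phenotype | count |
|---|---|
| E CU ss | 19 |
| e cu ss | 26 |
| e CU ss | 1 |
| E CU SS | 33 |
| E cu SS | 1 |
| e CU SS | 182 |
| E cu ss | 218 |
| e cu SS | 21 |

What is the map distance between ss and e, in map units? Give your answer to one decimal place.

The two rarest classes, E cu SS and e CU ss, are the double crossovers. Comparing them with the parentals, only the ss allele has switched, so ss is the middle locus and the order is cu – ss – e.
Crossovers in the ss–e interval produce the single-crossover classes e cu ss and E CU SS (26 + 33 = 59) plus the double crossovers (2).
RF(ss–e) = (59 + 2) / 501 = 61/501 = 0.1218 → 12.2 map units.

12.2 map units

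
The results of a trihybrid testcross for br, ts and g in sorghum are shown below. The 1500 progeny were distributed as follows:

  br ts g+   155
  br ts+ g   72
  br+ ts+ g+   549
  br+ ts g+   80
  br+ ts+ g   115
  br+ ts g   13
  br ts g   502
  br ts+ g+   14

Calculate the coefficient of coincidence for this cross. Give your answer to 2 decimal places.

0.76

The two most frequent reciprocal classes, br+ ts+ g+ and br ts g, are the parental types, so the F1 was br+ ts+ g+ / br ts g.
The two rarest classes, br ts+ g+ and br+ ts g, are the double crossovers. Comparing them with the parentals, only the br allele has switched, so br is the middle locus and the order is g – br – ts.
g–br: (270 + 27)/1500 = 0.1980; br–ts: (152 + 27)/1500 = 0.1193.
Expected DCO frequency = 0.1980 × 0.1193 ≈ 0.02362; observed = 27/1500 ≈ 0.01800.
Coefficient of coincidence = 0.01800/0.02362 ≈ 0.76.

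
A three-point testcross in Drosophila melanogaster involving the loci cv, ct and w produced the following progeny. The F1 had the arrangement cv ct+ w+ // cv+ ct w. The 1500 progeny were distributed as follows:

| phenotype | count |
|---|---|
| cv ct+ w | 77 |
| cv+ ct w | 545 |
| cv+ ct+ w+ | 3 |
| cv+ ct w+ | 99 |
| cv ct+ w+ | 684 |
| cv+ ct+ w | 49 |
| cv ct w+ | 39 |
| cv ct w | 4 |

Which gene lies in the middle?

cv

The two rarest classes, cv+ ct+ w+ and cv ct w, are the double crossovers. Comparing them with the parentals, only the cv allele has switched, so cv is the middle locus and the order is w – cv – ct.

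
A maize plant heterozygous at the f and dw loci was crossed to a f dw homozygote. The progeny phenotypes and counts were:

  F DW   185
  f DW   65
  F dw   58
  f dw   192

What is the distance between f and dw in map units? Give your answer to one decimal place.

24.6 map units

The two most frequent classes, F DW (185) and f dw (192), are the parental types, so the F1 was F DW / f dw.
The recombinant classes are F dw and f DW: 58 + 65 = 123.
Recombination frequency = 123/500 = 0.2460 ≈ 24.6%, i.e. 24.6 map units.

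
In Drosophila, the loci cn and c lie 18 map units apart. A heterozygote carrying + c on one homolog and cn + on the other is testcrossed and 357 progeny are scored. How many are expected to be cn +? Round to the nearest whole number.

146

A map distance of 18 map units corresponds to a recombination frequency of 0.180.
The F1 is + c / cn +, so cn + is a parental gamete class with expected frequency (1 − r)/2 = 0.820/2 = 0.4100.
Expected number = 0.4100 × 357 = 146.37 ≈ 146.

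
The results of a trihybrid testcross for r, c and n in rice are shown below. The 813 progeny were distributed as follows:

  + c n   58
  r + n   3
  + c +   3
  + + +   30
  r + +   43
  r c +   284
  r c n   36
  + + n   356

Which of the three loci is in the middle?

The two most frequent reciprocal classes, + + n and r c +, are the parental types, so the F1 was + + n / r c +.
The two rarest classes, r + n and + c +, are the double crossovers. Comparing them with the parentals, only the r allele has switched, so r is the middle locus and the order is n – r – c.

r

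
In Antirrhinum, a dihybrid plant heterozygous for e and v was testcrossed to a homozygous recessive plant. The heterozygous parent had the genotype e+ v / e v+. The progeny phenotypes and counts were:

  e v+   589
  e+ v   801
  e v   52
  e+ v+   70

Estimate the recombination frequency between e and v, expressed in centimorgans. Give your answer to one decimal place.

8.1 centimorgans

The recombinant classes are e+ v+ and e v: 70 + 52 = 122.
Recombination frequency = 122/1512 = 0.0807 ≈ 8.1%, i.e. 8.1 centimorgans.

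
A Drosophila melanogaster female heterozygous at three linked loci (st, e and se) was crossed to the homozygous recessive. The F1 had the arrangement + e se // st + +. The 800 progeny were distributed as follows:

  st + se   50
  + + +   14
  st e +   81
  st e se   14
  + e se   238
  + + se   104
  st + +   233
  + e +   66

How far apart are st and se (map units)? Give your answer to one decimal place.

18.0 map units

The two rarest classes, st e se and + + +, are the double crossovers. Comparing them with the parentals, only the st allele has switched, so st is the middle locus and the order is se – st – e.
Crossovers in the se–st interval produce the single-crossover classes + e + and st + se (66 + 50 = 116) plus the double crossovers (28).
RF(se–st) = (116 + 28) / 800 = 144/800 = 0.1800 → 18.0 map units.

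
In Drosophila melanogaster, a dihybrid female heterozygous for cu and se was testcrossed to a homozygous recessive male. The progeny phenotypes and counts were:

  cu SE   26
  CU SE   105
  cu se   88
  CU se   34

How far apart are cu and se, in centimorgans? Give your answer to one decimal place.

The two most frequent classes, CU SE (105) and cu se (88), are the parental types, so the F1 was CU SE / cu se.
The recombinant classes are CU se and cu SE: 34 + 26 = 60.
Recombination frequency = 60/253 = 0.2372 ≈ 23.7%, i.e. 23.7 centimorgans.

23.7 centimorgans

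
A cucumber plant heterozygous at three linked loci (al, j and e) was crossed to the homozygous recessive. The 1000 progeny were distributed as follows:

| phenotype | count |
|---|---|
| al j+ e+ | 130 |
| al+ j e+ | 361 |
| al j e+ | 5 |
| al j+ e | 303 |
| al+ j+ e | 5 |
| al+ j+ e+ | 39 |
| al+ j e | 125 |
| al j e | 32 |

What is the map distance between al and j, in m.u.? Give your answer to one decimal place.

8.1 m.u.

The two most frequent reciprocal classes, al j+ e and al+ j e+, are the parental types, so the F1 was al j+ e / al+ j e+.
The two rarest classes, al+ j+ e and al j e+, are the double crossovers. Comparing them with the parentals, only the al allele has switched, so al is the middle locus and the order is e – al – j.
Crossovers in the al–j interval produce the single-crossover classes al j e and al+ j+ e+ (32 + 39 = 71) plus the double crossovers (10).
RF(al–j) = (71 + 10) / 1000 = 81/1000 = 0.0810 → 8.1 m.u.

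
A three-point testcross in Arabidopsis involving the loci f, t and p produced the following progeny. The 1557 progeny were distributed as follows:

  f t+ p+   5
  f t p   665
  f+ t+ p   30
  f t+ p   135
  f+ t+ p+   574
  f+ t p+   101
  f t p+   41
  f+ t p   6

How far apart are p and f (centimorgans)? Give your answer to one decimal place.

The two most frequent reciprocal classes, f t p and f+ t+ p+, are the parental types, so the F1 was f t p / f+ t+ p+.
The two rarest classes, f+ t p and f t+ p+, are the double crossovers. Comparing them with the parentals, only the f allele has switched, so f is the middle locus and the order is t – f – p.
Crossovers in the f–p interval produce the single-crossover classes f t p+ and f+ t+ p (41 + 30 = 71) plus the double crossovers (11).
RF(f–p) = (71 + 11) / 1557 = 82/1557 = 0.0527 → 5.3 centimorgans.

5.3 centimorgans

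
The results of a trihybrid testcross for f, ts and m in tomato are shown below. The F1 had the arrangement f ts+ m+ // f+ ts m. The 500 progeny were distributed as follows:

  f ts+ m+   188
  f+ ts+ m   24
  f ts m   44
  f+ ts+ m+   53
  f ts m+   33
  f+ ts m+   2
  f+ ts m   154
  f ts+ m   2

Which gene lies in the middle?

The two rarest classes, f ts+ m and f+ ts m+, are the double crossovers. Comparing them with the parentals, only the m allele has switched, so m is the middle locus and the order is ts – m – f.

m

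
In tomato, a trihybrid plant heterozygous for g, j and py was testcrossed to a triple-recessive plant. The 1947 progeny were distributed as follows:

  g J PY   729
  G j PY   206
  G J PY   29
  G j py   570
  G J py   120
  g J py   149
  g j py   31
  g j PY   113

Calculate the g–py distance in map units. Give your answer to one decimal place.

21.3 map units

The two most frequent reciprocal classes, g J PY and G j py, are the parental types, so the F1 was g J PY / G j py.
The two rarest classes, G J PY and g j py, are the double crossovers. Comparing them with the parentals, only the g allele has switched, so g is the middle locus and the order is j – g – py.
Crossovers in the g–py interval produce the single-crossover classes g J py and G j PY (149 + 206 = 355) plus the double crossovers (60).
RF(g–py) = (355 + 60) / 1947 = 415/1947 = 0.2131 → 21.3 map units.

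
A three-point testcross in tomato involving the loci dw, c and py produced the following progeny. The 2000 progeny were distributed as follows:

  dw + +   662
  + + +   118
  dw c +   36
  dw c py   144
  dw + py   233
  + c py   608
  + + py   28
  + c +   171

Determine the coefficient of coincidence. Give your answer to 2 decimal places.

The two most frequent reciprocal classes, dw + + and + c py, are the parental types, so the F1 was dw + + / + c py.
The two rarest classes, dw c + and + + py, are the double crossovers. Comparing them with the parentals, only the c allele has switched, so c is the middle locus and the order is py – c – dw.
py–c: (404 + 64)/2000 = 0.2340; c–dw: (262 + 64)/2000 = 0.1630.
Expected DCO frequency = 0.2340 × 0.1630 ≈ 0.03814; observed = 64/2000 ≈ 0.03200.
Coefficient of coincidence = 0.03200/0.03814 ≈ 0.84.

0.84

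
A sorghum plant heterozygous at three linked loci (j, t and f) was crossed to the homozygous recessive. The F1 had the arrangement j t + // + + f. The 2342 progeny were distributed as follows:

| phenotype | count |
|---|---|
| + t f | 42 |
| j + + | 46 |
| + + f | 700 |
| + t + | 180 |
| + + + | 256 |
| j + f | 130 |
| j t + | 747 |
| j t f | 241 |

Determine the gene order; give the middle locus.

The two rarest classes, j + + and + t f, are the double crossovers. Comparing them with the parentals, only the t allele has switched, so t is the middle locus and the order is f – t – j.

t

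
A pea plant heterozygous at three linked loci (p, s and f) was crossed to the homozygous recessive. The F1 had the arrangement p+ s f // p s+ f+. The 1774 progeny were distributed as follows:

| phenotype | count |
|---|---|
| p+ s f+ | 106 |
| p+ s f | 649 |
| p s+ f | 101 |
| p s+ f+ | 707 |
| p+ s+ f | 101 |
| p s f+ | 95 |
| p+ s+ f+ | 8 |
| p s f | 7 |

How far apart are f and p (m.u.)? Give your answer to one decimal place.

12.5 m.u.

The two rarest classes, p s f and p+ s+ f+, are the double crossovers. Comparing them with the parentals, only the p allele has switched, so p is the middle locus and the order is s – p – f.
Crossovers in the p–f interval produce the single-crossover classes p+ s f+ and p s+ f (106 + 101 = 207) plus the double crossovers (15).
RF(p–f) = (207 + 15) / 1774 = 222/1774 = 0.1251 → 12.5 m.u.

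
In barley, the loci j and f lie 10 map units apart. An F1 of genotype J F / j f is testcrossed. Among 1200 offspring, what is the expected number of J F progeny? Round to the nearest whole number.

A map distance of 10 map units corresponds to a recombination frequency of 0.100.
The F1 is J F / j f, so J F is a parental gamete class with expected frequency (1 − r)/2 = 0.900/2 = 0.4500.
Expected number = 0.4500 × 1200 = 540.00 ≈ 540.

540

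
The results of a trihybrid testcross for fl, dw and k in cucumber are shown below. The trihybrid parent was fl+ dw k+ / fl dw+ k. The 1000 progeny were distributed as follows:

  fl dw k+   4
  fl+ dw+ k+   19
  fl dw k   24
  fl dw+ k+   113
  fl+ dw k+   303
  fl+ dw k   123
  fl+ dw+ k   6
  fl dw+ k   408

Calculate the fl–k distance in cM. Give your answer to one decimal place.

The two rarest classes, fl dw k+ and fl+ dw+ k, are the double crossovers. Comparing them with the parentals, only the fl allele has switched, so fl is the middle locus and the order is dw – fl – k.
Crossovers in the fl–k interval produce the single-crossover classes fl+ dw k and fl dw+ k+ (123 + 113 = 236) plus the double crossovers (10).
RF(fl–k) = (236 + 10) / 1000 = 246/1000 = 0.2460 → 24.6 cM.

24.6 cM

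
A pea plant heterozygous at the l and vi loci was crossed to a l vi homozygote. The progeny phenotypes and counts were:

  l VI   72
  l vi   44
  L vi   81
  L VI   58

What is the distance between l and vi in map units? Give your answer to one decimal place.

40.0 map units

The two most frequent classes, L vi (81) and l VI (72), are the parental types, so the F1 was L vi / l VI.
The recombinant classes are L VI and l vi: 58 + 44 = 102.
Recombination frequency = 102/255 = 0.4000 ≈ 40.0%, i.e. 40.0 map units.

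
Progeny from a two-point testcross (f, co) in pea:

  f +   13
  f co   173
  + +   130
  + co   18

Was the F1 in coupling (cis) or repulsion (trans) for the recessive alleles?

cis

The two most frequent classes are + + (130) and f co (173); these are the parental (non-recombinant) types.
So the F1 carried + + on one chromosome and f co on the other — the recessive alleles are on the same chromosome (cis / coupling).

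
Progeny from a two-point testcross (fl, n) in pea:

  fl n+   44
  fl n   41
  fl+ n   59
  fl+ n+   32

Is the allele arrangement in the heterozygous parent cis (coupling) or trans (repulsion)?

The two most frequent classes are fl+ n (59) and fl n+ (44); these are the parental (non-recombinant) types.
So the F1 carried fl+ n on one chromosome and fl n+ on the other — the recessive alleles are on opposite chromosomes (trans / repulsion).

trans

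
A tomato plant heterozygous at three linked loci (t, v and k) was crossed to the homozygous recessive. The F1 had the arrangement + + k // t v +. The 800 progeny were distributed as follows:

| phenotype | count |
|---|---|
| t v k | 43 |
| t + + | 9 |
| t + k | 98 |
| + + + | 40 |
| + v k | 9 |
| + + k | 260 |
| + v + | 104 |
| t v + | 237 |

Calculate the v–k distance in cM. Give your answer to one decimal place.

The two rarest classes, + v k and t + +, are the double crossovers. Comparing them with the parentals, only the v allele has switched, so v is the middle locus and the order is k – v – t.
Crossovers in the k–v interval produce the single-crossover classes + + + and t v k (40 + 43 = 83) plus the double crossovers (18).
RF(k–v) = (83 + 18) / 800 = 101/800 = 0.1263 → 12.6 cM.

12.6 cM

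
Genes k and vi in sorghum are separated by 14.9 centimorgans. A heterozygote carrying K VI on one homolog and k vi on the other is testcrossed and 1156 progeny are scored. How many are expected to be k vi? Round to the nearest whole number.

A map distance of 14.9 centimorgans corresponds to a recombination frequency of 0.149.
The F1 is K VI / k vi, so k vi is a parental gamete class with expected frequency (1 − r)/2 = 0.851/2 = 0.4255.
Expected number = 0.4255 × 1156 = 491.88 ≈ 492.

492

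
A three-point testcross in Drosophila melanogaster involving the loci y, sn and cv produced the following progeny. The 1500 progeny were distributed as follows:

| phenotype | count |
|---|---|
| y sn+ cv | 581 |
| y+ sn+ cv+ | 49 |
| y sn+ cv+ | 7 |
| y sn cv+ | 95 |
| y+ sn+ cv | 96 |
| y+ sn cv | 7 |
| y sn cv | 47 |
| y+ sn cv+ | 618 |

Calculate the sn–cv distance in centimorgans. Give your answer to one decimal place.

The two most frequent reciprocal classes, y sn+ cv and y+ sn cv+, are the parental types, so the F1 was y sn+ cv / y+ sn cv+.
The two rarest classes, y sn+ cv+ and y+ sn cv, are the double crossovers. Comparing them with the parentals, only the cv allele has switched, so cv is the middle locus and the order is sn – cv – y.
Crossovers in the sn–cv interval produce the single-crossover classes y sn cv and y+ sn+ cv+ (47 + 49 = 96) plus the double crossovers (14).
RF(sn–cv) = (96 + 14) / 1500 = 110/1500 = 0.0733 → 7.3 centimorgans.

7.3 centimorgans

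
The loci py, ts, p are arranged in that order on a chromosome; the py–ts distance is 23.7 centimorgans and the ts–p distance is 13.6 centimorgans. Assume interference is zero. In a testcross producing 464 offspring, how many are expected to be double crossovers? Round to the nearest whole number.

15

Map distances give recombination frequencies of 0.237 and 0.136 for the two intervals.
With no interference, expected double-crossover frequency = 0.237 × 0.136 = 0.03223.
Expected number = 0.03223 × 464 = 14.96 ≈ 15.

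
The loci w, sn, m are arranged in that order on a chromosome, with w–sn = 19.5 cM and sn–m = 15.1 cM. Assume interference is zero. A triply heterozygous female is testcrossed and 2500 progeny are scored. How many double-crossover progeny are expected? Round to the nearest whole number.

74

Map distances give recombination frequencies of 0.195 and 0.151 for the two intervals.
With no interference, expected double-crossover frequency = 0.195 × 0.151 = 0.02944.
Expected number = 0.02944 × 2500 = 73.61 ≈ 74.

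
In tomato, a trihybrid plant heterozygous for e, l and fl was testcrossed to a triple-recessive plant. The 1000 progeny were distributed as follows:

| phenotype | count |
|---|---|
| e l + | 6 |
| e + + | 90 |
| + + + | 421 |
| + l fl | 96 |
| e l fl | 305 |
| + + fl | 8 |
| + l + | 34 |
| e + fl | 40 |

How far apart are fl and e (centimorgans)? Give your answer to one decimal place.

20.0 centimorgans

The two most frequent reciprocal classes, + + + and e l fl, are the parental types, so the F1 was + + + / e l fl.
The two rarest classes, + + fl and e l +, are the double crossovers. Comparing them with the parentals, only the fl allele has switched, so fl is the middle locus and the order is l – fl – e.
Crossovers in the fl–e interval produce the single-crossover classes e + + and + l fl (90 + 96 = 186) plus the double crossovers (14).
RF(fl–e) = (186 + 14) / 1000 = 200/1000 = 0.2000 → 20.0 centimorgans.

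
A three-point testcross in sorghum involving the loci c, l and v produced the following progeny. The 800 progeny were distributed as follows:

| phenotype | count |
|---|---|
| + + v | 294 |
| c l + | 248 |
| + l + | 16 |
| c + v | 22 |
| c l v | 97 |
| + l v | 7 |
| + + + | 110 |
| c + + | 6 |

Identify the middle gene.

The two most frequent reciprocal classes, + + v and c l +, are the parental types, so the F1 was + + v / c l +.
The two rarest classes, + l v and c + +, are the double crossovers. Comparing them with the parentals, only the l allele has switched, so l is the middle locus and the order is c – l – v.

l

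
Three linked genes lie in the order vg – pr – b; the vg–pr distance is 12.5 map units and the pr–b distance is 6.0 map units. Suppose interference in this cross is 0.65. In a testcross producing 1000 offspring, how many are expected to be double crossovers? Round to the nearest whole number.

3

Map distances give recombination frequencies of 0.125 and 0.060 for the two intervals.
With interference 0.65 (so coincidence = 0.35), expected double-crossover frequency = 0.125 × 0.060 × 0.35 = 0.00262.
Expected number = 0.00262 × 1000 = 2.62 ≈ 3.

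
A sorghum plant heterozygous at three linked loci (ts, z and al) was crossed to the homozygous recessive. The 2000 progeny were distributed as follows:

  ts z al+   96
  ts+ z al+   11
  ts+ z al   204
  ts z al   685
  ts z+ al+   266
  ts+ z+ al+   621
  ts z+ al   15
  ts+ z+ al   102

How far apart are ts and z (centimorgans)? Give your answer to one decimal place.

The two most frequent reciprocal classes, ts z al and ts+ z+ al+, are the parental types, so the F1 was ts z al / ts+ z+ al+.
The two rarest classes, ts z+ al and ts+ z al+, are the double crossovers. Comparing them with the parentals, only the z allele has switched, so z is the middle locus and the order is al – z – ts.
Crossovers in the z–ts interval produce the single-crossover classes ts+ z al and ts z+ al+ (204 + 266 = 470) plus the double crossovers (26).
RF(z–ts) = (470 + 26) / 2000 = 496/2000 = 0.2480 → 24.8 centimorgans.

24.8 centimorgans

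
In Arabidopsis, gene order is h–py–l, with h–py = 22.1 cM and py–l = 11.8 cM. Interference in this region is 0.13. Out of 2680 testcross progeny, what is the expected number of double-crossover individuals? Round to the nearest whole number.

61

Map distances give recombination frequencies of 0.221 and 0.118 for the two intervals.
With interference 0.13 (so coincidence = 0.87), expected double-crossover frequency = 0.221 × 0.118 × 0.87 = 0.02269.
Expected number = 0.02269 × 2680 = 60.80 ≈ 61.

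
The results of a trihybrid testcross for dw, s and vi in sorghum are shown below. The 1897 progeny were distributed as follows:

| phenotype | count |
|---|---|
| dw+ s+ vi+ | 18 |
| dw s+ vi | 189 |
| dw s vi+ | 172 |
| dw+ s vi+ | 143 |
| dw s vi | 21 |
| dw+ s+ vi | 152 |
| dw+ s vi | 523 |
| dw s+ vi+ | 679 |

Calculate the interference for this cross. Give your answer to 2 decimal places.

The two most frequent reciprocal classes, dw s+ vi+ and dw+ s vi, are the parental types, so the F1 was dw s+ vi+ / dw+ s vi.
The two rarest classes, dw+ s+ vi+ and dw s vi, are the double crossovers. Comparing them with the parentals, only the dw allele has switched, so dw is the middle locus and the order is vi – dw – s.
vi–dw: (332 + 39)/1897 = 0.1956; dw–s: (324 + 39)/1897 = 0.1914.
Expected DCO frequency = 0.1956 × 0.1914 ≈ 0.03744; observed = 39/1897 ≈ 0.02056.
Coefficient of coincidence = 0.02056/0.03744 ≈ 0.55; interference = 1 − 0.55 = 0.45.

0.45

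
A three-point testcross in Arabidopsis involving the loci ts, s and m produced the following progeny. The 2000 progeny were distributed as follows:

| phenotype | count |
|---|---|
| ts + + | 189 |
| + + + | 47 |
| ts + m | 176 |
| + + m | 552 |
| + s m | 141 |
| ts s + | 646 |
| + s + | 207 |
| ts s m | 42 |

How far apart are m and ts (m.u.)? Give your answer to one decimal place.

The two most frequent reciprocal classes, + + m and ts s +, are the parental types, so the F1 was + + m / ts s +.
The two rarest classes, + + + and ts s m, are the double crossovers. Comparing them with the parentals, only the m allele has switched, so m is the middle locus and the order is ts – m – s.
Crossovers in the ts–m interval produce the single-crossover classes ts + m and + s + (176 + 207 = 383) plus the double crossovers (89).
RF(ts–m) = (383 + 89) / 2000 = 472/2000 = 0.2360 → 23.6 m.u.

23.6 m.u.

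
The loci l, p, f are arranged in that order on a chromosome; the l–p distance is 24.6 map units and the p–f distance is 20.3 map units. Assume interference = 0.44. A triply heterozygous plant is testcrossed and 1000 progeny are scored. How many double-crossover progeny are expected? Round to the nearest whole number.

Map distances give recombination frequencies of 0.246 and 0.203 for the two intervals.
With interference 0.44 (so coincidence = 0.56), expected double-crossover frequency = 0.246 × 0.203 × 0.56 = 0.02797.
Expected number = 0.02797 × 1000 = 27.97 ≈ 28.

28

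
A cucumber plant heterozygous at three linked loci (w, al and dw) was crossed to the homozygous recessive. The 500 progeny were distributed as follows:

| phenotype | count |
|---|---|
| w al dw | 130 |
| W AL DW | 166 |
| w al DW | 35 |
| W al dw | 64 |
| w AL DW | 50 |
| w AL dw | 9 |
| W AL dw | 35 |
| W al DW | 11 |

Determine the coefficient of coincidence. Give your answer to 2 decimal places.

0.83

The two most frequent reciprocal classes, W AL DW and w al dw, are the parental types, so the F1 was W AL DW / w al dw.
The two rarest classes, W al DW and w AL dw, are the double crossovers. Comparing them with the parentals, only the al allele has switched, so al is the middle locus and the order is w – al – dw.
w–al: (114 + 20)/500 = 0.2680; al–dw: (70 + 20)/500 = 0.1800.
Expected DCO frequency = 0.2680 × 0.1800 ≈ 0.04824; observed = 20/500 ≈ 0.04000.
Coefficient of coincidence = 0.04000/0.04824 ≈ 0.83.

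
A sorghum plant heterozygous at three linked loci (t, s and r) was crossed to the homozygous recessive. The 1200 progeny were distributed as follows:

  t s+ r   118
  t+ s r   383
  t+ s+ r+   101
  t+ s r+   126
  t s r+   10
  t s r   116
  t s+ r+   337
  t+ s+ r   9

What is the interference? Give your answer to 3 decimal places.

0.633

The two most frequent reciprocal classes, t s+ r+ and t+ s r, are the parental types, so the F1 was t s+ r+ / t+ s r.
The two rarest classes, t s r+ and t+ s+ r, are the double crossovers. Comparing them with the parentals, only the s allele has switched, so s is the middle locus and the order is r – s – t.
r–s: (244 + 19)/1200 = 0.2192; s–t: (217 + 19)/1200 = 0.1967.
Expected DCO frequency = 0.2192 × 0.1967 ≈ 0.04312; observed = 19/1200 ≈ 0.01583.
Coefficient of coincidence = 0.01583/0.04312 ≈ 0.367; interference = 1 − 0.367 = 0.633.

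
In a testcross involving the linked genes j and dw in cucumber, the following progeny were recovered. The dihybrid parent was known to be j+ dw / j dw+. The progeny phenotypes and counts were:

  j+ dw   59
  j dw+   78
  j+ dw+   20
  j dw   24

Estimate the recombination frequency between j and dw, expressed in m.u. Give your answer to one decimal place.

24.3 m.u.

The recombinant classes are j+ dw+ and j dw: 20 + 24 = 44.
Recombination frequency = 44/181 = 0.2431 ≈ 24.3%, i.e. 24.3 m.u.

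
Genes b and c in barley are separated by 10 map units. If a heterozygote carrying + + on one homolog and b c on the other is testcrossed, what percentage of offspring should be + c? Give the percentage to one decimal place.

5.0%

A map distance of 10 map units corresponds to a recombination frequency of 0.100.
The F1 is + + / b c, so + c is a recombinant gamete class with expected frequency r/2 = 0.100/2 = 0.0500.
That is 0.0500 = 5.0% of the progeny.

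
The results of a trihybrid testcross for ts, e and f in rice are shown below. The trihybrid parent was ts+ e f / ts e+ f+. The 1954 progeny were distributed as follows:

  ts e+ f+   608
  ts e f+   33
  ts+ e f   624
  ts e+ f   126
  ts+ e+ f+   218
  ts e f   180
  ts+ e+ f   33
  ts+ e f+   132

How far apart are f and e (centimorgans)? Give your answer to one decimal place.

16.6 centimorgans

The two rarest classes, ts+ e+ f and ts e f+, are the double crossovers. Comparing them with the parentals, only the e allele has switched, so e is the middle locus and the order is f – e – ts.
Crossovers in the f–e interval produce the single-crossover classes ts+ e f+ and ts e+ f (132 + 126 = 258) plus the double crossovers (66).
RF(f–e) = (258 + 66) / 1954 = 324/1954 = 0.1658 → 16.6 centimorgans.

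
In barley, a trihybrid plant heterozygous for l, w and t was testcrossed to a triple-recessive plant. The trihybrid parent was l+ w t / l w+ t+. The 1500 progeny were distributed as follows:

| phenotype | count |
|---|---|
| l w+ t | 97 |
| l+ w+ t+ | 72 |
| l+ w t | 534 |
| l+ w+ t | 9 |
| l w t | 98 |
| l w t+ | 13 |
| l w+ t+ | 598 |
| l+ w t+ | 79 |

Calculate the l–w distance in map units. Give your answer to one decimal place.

12.8 map units

The two rarest classes, l+ w+ t and l w t+, are the double crossovers. Comparing them with the parentals, only the w allele has switched, so w is the middle locus and the order is l – w – t.
Crossovers in the l–w interval produce the single-crossover classes l w t and l+ w+ t+ (98 + 72 = 170) plus the double crossovers (22).
RF(l–w) = (170 + 22) / 1500 = 192/1500 = 0.1280 → 12.8 map units.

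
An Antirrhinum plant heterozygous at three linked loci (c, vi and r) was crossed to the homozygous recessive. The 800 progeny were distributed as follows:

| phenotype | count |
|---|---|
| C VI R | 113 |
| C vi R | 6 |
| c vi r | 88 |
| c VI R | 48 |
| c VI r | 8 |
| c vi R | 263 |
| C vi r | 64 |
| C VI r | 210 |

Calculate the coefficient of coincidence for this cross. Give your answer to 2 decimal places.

The two most frequent reciprocal classes, C VI r and c vi R, are the parental types, so the F1 was C VI r / c vi R.
The two rarest classes, c VI r and C vi R, are the double crossovers. Comparing them with the parentals, only the c allele has switched, so c is the middle locus and the order is r – c – vi.
r–c: (201 + 14)/800 = 0.2687; c–vi: (112 + 14)/800 = 0.1575.
Expected DCO frequency = 0.2687 × 0.1575 ≈ 0.04232; observed = 14/800 ≈ 0.01750.
Coefficient of coincidence = 0.01750/0.04232 ≈ 0.41.

0.41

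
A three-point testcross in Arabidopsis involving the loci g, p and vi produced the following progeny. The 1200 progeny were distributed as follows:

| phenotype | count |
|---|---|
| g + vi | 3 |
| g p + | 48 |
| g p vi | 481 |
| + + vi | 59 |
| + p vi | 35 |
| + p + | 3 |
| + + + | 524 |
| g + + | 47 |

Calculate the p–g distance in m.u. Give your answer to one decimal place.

The two most frequent reciprocal classes, g p vi and + + +, are the parental types, so the F1 was g p vi / + + +.
The two rarest classes, g + vi and + p +, are the double crossovers. Comparing them with the parentals, only the p allele has switched, so p is the middle locus and the order is g – p – vi.
Crossovers in the g–p interval produce the single-crossover classes + p vi and g + + (35 + 47 = 82) plus the double crossovers (6).
RF(g–p) = (82 + 6) / 1200 = 88/1200 = 0.0733 → 7.3 m.u.

7.3 m.u.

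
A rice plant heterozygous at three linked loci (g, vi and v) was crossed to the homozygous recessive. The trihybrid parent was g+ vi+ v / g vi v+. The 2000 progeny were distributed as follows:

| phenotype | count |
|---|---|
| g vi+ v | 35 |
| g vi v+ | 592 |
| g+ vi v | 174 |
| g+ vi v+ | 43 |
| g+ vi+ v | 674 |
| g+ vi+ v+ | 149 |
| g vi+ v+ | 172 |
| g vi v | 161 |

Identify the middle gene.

The two rarest classes, g vi+ v and g+ vi v+, are the double crossovers. Comparing them with the parentals, only the g allele has switched, so g is the middle locus and the order is vi – g – v.

g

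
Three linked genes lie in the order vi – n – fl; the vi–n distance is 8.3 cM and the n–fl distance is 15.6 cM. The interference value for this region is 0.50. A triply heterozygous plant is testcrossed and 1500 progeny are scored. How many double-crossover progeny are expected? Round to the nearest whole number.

10

Map distances give recombination frequencies of 0.083 and 0.156 for the two intervals.
With interference 0.50 (so coincidence = 0.50), expected double-crossover frequency = 0.083 × 0.156 × 0.50 = 0.00647.
Expected number = 0.00647 × 1500 = 9.71 ≈ 10.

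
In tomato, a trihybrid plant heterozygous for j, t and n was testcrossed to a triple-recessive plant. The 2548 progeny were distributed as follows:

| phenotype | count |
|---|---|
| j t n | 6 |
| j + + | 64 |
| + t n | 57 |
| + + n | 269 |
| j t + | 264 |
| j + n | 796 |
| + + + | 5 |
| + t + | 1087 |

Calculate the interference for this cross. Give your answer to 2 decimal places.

The two most frequent reciprocal classes, j + n and + t +, are the parental types, so the F1 was j + n / + t +.
The two rarest classes, j t n and + + +, are the double crossovers. Comparing them with the parentals, only the t allele has switched, so t is the middle locus and the order is n – t – j.
n–t: (121 + 11)/2548 = 0.0518; t–j: (533 + 11)/2548 = 0.2135.
Expected DCO frequency = 0.0518 × 0.2135 ≈ 0.01106; observed = 11/2548 ≈ 0.00432.
Coefficient of coincidence = 0.00432/0.01106 ≈ 0.39; interference = 1 − 0.39 = 0.61.

0.61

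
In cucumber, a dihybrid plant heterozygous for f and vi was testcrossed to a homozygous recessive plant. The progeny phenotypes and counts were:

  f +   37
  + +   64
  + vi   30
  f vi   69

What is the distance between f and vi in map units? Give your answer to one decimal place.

33.5 map units

The two most frequent classes, + + (64) and f vi (69), are the parental types, so the F1 was + + / f vi.
The recombinant classes are + vi and f +: 30 + 37 = 67.
Recombination frequency = 67/200 = 0.3350 ≈ 33.5%, i.e. 33.5 map units.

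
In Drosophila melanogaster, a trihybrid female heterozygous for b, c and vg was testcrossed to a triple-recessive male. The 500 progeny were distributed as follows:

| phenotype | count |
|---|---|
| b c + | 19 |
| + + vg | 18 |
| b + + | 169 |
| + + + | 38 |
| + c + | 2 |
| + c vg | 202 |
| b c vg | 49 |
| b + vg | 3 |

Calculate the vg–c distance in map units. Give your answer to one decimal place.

8.4 map units

The two most frequent reciprocal classes, + c vg and b + +, are the parental types, so the F1 was + c vg / b + +.
The two rarest classes, + c + and b + vg, are the double crossovers. Comparing them with the parentals, only the vg allele has switched, so vg is the middle locus and the order is c – vg – b.
Crossovers in the c–vg interval produce the single-crossover classes + + vg and b c + (18 + 19 = 37) plus the double crossovers (5).
RF(c–vg) = (37 + 5) / 500 = 42/500 = 0.0840 → 8.4 map units.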